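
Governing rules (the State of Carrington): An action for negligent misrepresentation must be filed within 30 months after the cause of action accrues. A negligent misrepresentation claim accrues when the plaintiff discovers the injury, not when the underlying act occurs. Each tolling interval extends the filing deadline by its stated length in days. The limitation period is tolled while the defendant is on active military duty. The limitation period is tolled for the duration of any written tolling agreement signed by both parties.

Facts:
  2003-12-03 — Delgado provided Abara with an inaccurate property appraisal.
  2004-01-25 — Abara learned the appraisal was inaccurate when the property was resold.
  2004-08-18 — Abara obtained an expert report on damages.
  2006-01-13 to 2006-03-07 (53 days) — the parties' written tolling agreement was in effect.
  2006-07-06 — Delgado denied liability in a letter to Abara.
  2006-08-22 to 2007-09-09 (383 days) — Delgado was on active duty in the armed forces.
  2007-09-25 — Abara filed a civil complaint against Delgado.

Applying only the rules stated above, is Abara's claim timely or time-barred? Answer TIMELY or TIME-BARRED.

The claim did not accrue until Abara discovered the injury on 2004-01-25; the 2003-12-03 act date does not start the clock under the stated rule.
The untolled deadline — 30 months after 2004-01-25 — is 2006-07-25.
The written tolling agreement from 2006-01-13 to 2006-03-07 tolled the period for 53 days, extending the deadline to 2006-09-16.
Because the defendant's active military service ran from 2006-08-22 to 2007-09-09, the deadline is extended by 383 days to 2007-10-04.
The other events in the timeline have no effect on the limitation period under the stated rules.
Filing on 2007-09-25 beat the 2007-10-04 deadline — the action is timely.

TIMELY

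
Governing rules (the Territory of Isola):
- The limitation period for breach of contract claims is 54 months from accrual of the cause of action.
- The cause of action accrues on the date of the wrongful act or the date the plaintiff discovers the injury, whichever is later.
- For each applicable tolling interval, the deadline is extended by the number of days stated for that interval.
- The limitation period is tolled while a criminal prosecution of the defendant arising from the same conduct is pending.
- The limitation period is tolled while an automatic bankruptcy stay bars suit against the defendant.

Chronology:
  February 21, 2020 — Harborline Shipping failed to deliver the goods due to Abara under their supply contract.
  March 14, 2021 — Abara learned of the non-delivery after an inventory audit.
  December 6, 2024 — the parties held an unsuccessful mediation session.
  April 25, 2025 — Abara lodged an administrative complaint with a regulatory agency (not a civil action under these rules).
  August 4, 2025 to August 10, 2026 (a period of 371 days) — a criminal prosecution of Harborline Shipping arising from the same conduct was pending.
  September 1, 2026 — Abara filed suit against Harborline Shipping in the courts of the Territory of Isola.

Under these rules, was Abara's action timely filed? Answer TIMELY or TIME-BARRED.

Taking the later of the act (February 21, 2020) and discovery (March 14, 2021), the claim accrued on March 14, 2021.
54 months from March 14, 2021 is September 14, 2025.
The pending criminal prosecution from August 4, 2025 to August 10, 2026 tolled the period for 371 days, extending the deadline to September 20, 2026.
The other events in the timeline have no effect on the limitation period under the stated rules.
The September 1, 2026 filing precedes the September 20, 2026 deadline; the claim is timely.

TIMELY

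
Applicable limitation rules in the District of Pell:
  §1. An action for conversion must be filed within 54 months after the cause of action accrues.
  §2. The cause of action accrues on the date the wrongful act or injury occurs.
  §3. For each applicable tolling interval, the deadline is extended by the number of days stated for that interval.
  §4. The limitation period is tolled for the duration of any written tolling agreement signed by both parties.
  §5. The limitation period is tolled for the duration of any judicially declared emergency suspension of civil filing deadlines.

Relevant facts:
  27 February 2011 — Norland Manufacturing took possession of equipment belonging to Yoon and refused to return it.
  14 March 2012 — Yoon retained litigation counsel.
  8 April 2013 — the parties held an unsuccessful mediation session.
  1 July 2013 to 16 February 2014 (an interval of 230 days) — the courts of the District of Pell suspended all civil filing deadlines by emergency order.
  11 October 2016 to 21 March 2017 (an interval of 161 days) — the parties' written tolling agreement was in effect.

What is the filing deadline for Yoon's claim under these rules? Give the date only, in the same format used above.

13 April 2016

The claim accrued on 27 February 2011, when the wrongful act occurred.
54 months from 27 February 2011 is 27 August 2015.
Because the emergency suspension of filing deadlines ran from 1 July 2013 to 16 February 2014, the deadline is extended by 230 days to 13 April 2016.
The written tolling agreement from 11 October 2016 to 21 March 2017 began after the period had already run on 13 April 2016, so it has no tolling effect.
The other events in the timeline have no effect on the limitation period under the stated rules.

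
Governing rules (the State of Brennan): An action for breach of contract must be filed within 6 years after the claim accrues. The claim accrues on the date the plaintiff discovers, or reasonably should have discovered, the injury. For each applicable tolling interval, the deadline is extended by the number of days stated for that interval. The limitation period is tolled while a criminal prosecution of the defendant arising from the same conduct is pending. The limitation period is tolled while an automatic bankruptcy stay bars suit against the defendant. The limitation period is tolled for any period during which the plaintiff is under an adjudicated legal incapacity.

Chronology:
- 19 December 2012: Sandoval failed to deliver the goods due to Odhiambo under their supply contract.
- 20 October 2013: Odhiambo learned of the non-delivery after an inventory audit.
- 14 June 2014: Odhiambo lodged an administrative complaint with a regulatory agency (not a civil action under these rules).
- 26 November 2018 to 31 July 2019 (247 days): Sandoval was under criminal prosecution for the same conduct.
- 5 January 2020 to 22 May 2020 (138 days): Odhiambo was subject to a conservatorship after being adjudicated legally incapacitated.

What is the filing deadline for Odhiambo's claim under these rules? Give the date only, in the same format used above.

The claim did not accrue until Odhiambo discovered the injury on 20 October 2013; the 19 December 2012 act date does not start the clock under the stated rule.
Adding the 6 years base period to 20 October 2013 gives a deadline of 20 October 2019, before any tolling.
Because the pending criminal prosecution ran from 26 November 2018 to 31 July 2019, the deadline is extended by 247 days to 23 June 2020.
Because the plaintiff's legal incapacity ran from 5 January 2020 to 22 May 2020, the deadline is extended by 138 days to 8 November 2020.
The other events in the timeline have no effect on the limitation period under the stated rules.

8 November 2020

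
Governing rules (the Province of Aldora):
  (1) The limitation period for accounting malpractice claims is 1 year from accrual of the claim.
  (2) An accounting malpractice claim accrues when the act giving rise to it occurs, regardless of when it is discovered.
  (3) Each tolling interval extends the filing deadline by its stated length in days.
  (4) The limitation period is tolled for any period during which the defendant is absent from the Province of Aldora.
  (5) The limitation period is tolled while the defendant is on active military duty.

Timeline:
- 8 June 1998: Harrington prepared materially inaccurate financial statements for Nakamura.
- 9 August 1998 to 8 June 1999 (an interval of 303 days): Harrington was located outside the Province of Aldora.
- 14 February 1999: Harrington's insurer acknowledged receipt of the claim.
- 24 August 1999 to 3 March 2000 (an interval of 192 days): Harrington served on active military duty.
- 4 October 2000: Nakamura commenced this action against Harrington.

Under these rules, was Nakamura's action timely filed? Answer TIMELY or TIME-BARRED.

The claim accrued on 8 June 1998, when the wrongful act occurred.
1 year from 8 June 1998 is 8 June 1999.
The defendant's absence from the jurisdiction from 9 August 1998 to 8 June 1999 tolled the period for 303 days, extending the deadline to 6 April 2000.
Because the defendant's active military service ran from 24 August 1999 to 3 March 2000, the deadline is extended by 192 days to 15 October 2000.
Nothing else in the chronology tolls or restarts the period.
Filing on 4 October 2000 beat the 15 October 2000 deadline — the action is timely.

TIMELY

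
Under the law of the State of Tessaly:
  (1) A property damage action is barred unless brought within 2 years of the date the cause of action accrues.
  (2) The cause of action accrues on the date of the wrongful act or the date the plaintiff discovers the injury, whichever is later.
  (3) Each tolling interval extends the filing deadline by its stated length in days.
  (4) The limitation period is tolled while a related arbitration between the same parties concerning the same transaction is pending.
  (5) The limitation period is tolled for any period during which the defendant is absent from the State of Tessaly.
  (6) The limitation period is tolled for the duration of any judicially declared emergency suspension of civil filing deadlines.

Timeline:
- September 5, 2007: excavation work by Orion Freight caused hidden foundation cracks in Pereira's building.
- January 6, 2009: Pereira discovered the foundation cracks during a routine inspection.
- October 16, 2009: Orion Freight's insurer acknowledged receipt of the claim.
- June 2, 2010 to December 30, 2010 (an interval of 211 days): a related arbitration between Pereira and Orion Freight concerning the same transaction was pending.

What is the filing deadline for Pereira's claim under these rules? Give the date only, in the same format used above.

The claim accrued on January 6, 2009 — the later of the September 5, 2007 act and the January 6, 2009 discovery.
Adding the 2 years base period to January 6, 2009 gives a deadline of January 6, 2011, before any tolling.
Because the pending related arbitration ran from June 2, 2010 to December 30, 2010, the deadline is extended by 211 days to August 5, 2011.
Nothing else in the chronology tolls or restarts the period.

August 5, 2011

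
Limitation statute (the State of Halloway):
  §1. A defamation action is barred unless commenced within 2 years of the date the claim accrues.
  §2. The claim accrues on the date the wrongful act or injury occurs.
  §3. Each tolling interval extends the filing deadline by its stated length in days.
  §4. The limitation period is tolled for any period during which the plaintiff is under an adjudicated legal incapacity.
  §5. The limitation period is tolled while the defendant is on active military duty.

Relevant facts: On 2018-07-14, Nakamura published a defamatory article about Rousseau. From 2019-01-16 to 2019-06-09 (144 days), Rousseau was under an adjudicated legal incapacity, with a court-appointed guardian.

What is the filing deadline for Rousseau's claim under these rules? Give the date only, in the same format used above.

The claim accrued on 2018-07-14, the date of the act.
The untolled deadline — 2 years after 2018-07-14 — is 2020-07-14.
Because the plaintiff's legal incapacity ran from 2019-01-16 to 2019-06-09, the deadline is extended by 144 days to 2020-12-05.

2020-12-05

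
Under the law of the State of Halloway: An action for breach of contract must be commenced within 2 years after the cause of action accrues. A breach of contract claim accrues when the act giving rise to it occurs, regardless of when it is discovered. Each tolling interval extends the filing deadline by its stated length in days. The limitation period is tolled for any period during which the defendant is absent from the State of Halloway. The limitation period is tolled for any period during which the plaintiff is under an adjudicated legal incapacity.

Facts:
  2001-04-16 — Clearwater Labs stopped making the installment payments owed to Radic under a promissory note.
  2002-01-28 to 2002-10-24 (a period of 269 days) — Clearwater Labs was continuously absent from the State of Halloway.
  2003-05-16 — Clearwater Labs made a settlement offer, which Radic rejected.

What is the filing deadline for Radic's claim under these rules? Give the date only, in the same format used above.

The cause of action accrued on 2001-04-16, the date of the act.
Adding the 2 years base period to 2001-04-16 gives a deadline of 2003-04-16, before any tolling.
Because the defendant's absence from the jurisdiction ran from 2002-01-28 to 2002-10-24, the deadline is extended by 269 days to 2004-01-10.
None of the other events listed affects the running of the period under the stated rules.

2004-01-10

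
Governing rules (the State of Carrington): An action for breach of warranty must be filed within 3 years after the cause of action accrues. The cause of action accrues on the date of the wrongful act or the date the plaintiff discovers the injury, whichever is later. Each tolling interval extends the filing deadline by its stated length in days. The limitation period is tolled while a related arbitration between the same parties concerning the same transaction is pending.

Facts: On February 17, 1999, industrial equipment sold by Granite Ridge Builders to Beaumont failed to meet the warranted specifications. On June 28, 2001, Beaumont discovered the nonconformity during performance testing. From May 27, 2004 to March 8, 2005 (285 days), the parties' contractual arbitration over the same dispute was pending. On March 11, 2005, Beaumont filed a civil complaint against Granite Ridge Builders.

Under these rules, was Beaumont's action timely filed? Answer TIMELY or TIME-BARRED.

Taking the later of the act (February 17, 1999) and discovery (June 28, 2001), the claim accrued on June 28, 2001.
Adding the 3 years base period to June 28, 2001 gives a deadline of June 28, 2004, before any tolling.
Because the pending related arbitration ran from May 27, 2004 to March 8, 2005, the deadline is extended by 285 days to April 9, 2005.
Filing on March 11, 2005 beat the April 9, 2005 deadline — the action is timely.

TIMELY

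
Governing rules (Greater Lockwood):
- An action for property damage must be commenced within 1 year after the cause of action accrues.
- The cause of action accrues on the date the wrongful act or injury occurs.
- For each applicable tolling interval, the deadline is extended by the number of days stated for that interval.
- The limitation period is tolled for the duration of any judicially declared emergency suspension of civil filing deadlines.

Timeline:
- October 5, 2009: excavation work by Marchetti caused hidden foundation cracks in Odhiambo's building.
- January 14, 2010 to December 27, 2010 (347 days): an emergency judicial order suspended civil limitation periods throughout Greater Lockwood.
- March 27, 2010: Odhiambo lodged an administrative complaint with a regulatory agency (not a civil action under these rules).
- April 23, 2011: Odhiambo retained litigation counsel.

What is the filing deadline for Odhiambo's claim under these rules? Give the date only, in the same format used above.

September 17, 2011

The limitation period began to run on October 5, 2009.
1 year from October 5, 2009 is October 5, 2010.
The period was tolled for 347 days by the emergency suspension of filing deadlines (January 14, 2010 to December 27, 2010), pushing the deadline to September 17, 2011.
The other events in the timeline have no effect on the limitation period under the stated rules.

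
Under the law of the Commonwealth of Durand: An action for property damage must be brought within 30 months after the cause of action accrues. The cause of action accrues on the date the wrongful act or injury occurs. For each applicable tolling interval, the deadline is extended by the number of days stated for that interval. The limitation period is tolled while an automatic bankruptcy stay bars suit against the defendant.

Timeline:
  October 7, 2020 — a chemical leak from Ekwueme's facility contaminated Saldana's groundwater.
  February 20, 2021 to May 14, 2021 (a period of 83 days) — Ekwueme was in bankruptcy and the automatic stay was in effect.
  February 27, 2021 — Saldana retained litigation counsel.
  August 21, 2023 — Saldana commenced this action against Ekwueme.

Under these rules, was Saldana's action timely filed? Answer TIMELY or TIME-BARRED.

TIME-BARRED

The claim accrued on October 7, 2020, when the wrongful act occurred.
Adding the 30 months base period to October 7, 2020 gives a deadline of April 7, 2023, before any tolling.
Because the automatic bankruptcy stay ran from February 20, 2021 to May 14, 2021, the deadline is extended by 83 days to June 29, 2023.
The other events in the timeline have no effect on the limitation period under the stated rules.
The August 21, 2023 filing falls after the June 29, 2023 deadline; the claim is time-barred.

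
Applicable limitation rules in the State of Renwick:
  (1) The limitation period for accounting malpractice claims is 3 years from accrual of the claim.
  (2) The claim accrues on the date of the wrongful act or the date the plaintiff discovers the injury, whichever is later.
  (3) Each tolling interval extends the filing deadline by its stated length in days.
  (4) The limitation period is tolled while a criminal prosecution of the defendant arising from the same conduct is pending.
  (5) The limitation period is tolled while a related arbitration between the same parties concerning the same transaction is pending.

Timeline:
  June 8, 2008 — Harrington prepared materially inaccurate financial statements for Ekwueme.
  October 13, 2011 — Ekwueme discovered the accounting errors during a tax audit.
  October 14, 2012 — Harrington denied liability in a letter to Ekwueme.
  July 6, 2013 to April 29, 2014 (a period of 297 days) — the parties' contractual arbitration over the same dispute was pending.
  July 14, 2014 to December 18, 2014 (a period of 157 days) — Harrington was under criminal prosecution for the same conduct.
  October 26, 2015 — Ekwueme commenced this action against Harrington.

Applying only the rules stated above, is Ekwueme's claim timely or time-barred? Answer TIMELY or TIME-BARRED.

TIMELY

Because discovery on October 13, 2011 post-dates the June 8, 2008 act, accrual under the later-of rule falls on October 13, 2011.
3 years from October 13, 2011 is October 13, 2014.
Because the pending related arbitration ran from July 6, 2013 to April 29, 2014, the deadline is extended by 297 days to August 6, 2015.
Because the pending criminal prosecution ran from July 14, 2014 to December 18, 2014, the deadline is extended by 157 days to January 10, 2016.
The other events in the timeline have no effect on the limitation period under the stated rules.
The October 26, 2015 filing precedes the January 10, 2016 deadline; the claim is timely.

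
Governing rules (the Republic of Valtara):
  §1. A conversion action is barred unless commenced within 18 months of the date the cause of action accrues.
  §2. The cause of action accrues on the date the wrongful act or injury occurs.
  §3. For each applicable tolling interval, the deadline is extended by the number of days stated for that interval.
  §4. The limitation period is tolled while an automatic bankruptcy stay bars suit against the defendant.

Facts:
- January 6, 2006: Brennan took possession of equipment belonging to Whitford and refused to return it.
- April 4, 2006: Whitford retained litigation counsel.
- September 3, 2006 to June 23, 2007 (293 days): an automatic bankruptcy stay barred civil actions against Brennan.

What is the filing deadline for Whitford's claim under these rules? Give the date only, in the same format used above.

April 24, 2008

The claim accrued on January 6, 2006, when the wrongful act occurred.
18 months from January 6, 2006 is July 6, 2007.
The period was tolled for 293 days by the automatic bankruptcy stay (September 3, 2006 to June 23, 2007), pushing the deadline to April 24, 2008.
Nothing else in the chronology tolls or restarts the period.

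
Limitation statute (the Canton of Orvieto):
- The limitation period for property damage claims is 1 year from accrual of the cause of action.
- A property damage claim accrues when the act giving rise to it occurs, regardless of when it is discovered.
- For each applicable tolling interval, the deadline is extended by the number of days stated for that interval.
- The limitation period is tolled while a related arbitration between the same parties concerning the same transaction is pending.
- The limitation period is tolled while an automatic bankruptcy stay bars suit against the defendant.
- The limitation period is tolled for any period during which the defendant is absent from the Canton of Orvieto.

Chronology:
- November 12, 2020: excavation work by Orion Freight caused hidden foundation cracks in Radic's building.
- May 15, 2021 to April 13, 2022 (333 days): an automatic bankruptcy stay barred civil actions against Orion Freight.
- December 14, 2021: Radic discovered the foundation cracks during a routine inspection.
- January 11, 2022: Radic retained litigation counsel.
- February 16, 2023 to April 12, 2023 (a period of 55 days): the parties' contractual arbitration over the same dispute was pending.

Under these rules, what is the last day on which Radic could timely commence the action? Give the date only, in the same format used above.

October 11, 2022

Accrual is governed by the date of the act, so the period began to run on November 12, 2020; the later discovery on December 14, 2021 is irrelevant under the stated rule.
The untolled deadline — 1 year after November 12, 2020 — is November 12, 2021.
Because the automatic bankruptcy stay ran from May 15, 2021 to April 13, 2022, the deadline is extended by 333 days to October 11, 2022.
By the time the pending related arbitration began on February 16, 2023, the limitation period had already expired on October 11, 2022; that interval cannot revive it.
The other events in the timeline have no effect on the limitation period under the stated rules.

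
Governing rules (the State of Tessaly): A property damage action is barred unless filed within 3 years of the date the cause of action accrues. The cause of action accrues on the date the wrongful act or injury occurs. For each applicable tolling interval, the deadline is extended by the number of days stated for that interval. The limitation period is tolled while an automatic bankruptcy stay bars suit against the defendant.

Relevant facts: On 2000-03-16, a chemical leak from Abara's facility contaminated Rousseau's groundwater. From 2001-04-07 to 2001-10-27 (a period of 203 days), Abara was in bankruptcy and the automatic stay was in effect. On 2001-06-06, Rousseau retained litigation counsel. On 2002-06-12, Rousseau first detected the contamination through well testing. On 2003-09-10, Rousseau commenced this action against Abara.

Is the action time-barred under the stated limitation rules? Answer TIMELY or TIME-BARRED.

Because the rule ties accrual to occurrence, the claim accrued on 2000-03-16, not on the 2002-06-12 discovery date.
3 years from 2000-03-16 is 2003-03-16.
The automatic bankruptcy stay from 2001-04-07 to 2001-10-27 tolled the period for 203 days, extending the deadline to 2003-10-05.
Nothing else in the chronology tolls or restarts the period.
Rousseau filed on 2003-09-10, before the 2003-10-05 deadline, so the action is timely.

TIMELY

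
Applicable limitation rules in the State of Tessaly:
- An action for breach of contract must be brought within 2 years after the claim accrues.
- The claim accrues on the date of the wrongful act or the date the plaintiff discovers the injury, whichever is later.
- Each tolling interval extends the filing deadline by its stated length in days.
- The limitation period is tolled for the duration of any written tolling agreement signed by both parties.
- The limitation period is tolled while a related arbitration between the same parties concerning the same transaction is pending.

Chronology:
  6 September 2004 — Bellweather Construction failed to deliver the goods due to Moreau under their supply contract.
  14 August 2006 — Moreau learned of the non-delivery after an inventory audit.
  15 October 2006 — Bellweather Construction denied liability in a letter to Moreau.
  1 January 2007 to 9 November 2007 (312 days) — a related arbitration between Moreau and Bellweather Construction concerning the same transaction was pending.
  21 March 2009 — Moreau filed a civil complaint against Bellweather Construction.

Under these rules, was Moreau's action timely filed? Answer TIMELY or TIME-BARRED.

TIMELY

Because discovery on 14 August 2006 post-dates the 6 September 2004 act, accrual under the later-of rule falls on 14 August 2006.
The untolled deadline — 2 years after 14 August 2006 — is 14 August 2008.
The pending related arbitration from 1 January 2007 to 9 November 2007 tolled the period for 312 days, extending the deadline to 22 June 2009.
The other events in the timeline have no effect on the limitation period under the stated rules.
The 21 March 2009 filing precedes the 22 June 2009 deadline; the claim is timely.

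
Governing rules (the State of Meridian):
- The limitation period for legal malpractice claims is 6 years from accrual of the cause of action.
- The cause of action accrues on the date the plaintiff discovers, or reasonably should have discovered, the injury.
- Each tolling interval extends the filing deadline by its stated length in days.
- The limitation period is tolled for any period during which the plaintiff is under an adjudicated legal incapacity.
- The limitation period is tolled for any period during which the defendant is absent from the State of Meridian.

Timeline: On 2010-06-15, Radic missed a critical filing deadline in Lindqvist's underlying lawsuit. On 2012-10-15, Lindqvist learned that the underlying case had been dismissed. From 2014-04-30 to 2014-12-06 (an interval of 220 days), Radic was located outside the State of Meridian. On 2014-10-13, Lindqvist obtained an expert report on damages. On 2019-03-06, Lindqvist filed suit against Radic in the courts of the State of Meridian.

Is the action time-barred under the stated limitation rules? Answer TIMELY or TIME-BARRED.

Under the discovery rule, the claim accrued on 2012-10-15, when Lindqvist discovered the injury — not on the 2010-06-15 date of the underlying act.
The untolled deadline — 6 years after 2012-10-15 — is 2018-10-15.
Because the defendant's absence from the jurisdiction ran from 2014-04-30 to 2014-12-06, the deadline is extended by 220 days to 2019-05-23.
Nothing else in the chronology tolls or restarts the period.
Filing on 2019-03-06 beat the 2019-05-23 deadline — the action is timely.

TIMELY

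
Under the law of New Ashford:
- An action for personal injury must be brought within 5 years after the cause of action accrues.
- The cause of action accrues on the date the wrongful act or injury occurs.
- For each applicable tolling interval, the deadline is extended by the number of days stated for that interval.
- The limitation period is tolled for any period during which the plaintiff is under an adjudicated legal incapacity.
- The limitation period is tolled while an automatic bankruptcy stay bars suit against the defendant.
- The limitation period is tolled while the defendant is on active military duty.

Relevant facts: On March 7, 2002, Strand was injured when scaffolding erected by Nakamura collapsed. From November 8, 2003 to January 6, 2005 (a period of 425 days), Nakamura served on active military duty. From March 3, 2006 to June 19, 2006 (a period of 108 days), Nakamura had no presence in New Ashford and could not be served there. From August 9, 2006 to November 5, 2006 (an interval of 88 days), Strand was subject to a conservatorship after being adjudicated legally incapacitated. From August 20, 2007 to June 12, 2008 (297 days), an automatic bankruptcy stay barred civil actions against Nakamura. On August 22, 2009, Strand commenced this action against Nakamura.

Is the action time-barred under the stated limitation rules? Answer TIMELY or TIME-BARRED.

The cause of action accrued on March 7, 2002, the date of the act.
Adding the 5 years base period to March 7, 2002 gives a deadline of March 7, 2007, before any tolling.
Because the defendant's active military service ran from November 8, 2003 to January 6, 2005, the deadline is extended by 425 days to May 5, 2008.
The period was tolled for 88 days by the plaintiff's legal incapacity (August 9, 2006 to November 5, 2006), pushing the deadline to August 1, 2008.
The period was tolled for 297 days by the automatic bankruptcy stay (August 20, 2007 to June 12, 2008), pushing the deadline to May 25, 2009.
The defendant's absence from the jurisdiction from March 3, 2006 to June 19, 2006 does not toll the period, because no stated rule makes the defendant's absence a tolling event.
The August 22, 2009 filing falls after the May 25, 2009 deadline; the claim is time-barred.

TIME-BARRED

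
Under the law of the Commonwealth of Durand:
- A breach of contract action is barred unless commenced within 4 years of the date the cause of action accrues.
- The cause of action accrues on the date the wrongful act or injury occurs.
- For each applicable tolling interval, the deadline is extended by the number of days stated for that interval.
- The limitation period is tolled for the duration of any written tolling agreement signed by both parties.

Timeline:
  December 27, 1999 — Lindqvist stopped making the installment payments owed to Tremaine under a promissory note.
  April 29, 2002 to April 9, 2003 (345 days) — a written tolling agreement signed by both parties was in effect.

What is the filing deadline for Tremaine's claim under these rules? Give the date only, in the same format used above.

The limitation period began to run on December 27, 1999.
4 years from December 27, 1999 is December 27, 2003.
The written tolling agreement from April 29, 2002 to April 9, 2003 tolled the period for 345 days, extending the deadline to December 6, 2004.

December 6, 2004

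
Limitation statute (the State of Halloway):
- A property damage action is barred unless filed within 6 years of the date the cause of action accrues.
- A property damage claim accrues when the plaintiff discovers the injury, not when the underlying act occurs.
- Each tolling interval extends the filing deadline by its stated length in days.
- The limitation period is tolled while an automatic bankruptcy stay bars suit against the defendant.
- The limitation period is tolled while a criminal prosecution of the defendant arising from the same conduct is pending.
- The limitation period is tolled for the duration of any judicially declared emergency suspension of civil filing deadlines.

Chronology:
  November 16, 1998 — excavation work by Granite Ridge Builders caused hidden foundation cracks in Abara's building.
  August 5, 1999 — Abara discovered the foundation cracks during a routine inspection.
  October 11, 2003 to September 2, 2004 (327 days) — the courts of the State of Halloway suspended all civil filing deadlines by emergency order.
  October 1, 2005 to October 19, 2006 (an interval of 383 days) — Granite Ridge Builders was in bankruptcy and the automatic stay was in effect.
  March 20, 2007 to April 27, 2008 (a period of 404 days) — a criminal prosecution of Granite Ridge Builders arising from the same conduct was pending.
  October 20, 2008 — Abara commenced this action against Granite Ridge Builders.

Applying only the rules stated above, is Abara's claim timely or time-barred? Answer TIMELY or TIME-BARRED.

TIME-BARRED

Under the discovery rule, the claim accrued on August 5, 1999, when Abara discovered the injury — not on the November 16, 1998 date of the underlying act.
The untolled deadline — 6 years after August 5, 1999 — is August 5, 2005.
The emergency suspension of filing deadlines from October 11, 2003 to September 2, 2004 tolled the period for 327 days, extending the deadline to June 28, 2006.
The period was tolled for 383 days by the automatic bankruptcy stay (October 1, 2005 to October 19, 2006), pushing the deadline to July 16, 2007.
The period was tolled for 404 days by the pending criminal prosecution (March 20, 2007 to April 27, 2008), pushing the deadline to August 23, 2008.
Abara filed on October 20, 2008, after the August 23, 2008 deadline, so the action is time-barred.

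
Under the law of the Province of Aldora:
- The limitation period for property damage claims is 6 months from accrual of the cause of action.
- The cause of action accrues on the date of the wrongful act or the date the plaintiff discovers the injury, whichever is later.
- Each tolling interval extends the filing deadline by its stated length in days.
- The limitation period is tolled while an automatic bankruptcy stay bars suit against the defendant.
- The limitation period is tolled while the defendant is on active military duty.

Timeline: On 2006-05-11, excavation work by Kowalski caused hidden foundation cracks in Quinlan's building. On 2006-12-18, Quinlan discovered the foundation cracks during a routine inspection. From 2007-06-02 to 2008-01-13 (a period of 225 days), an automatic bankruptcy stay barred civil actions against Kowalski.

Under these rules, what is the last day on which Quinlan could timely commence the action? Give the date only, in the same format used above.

2008-01-29

Because discovery on 2006-12-18 post-dates the 2006-05-11 act, accrual under the later-of rule falls on 2006-12-18.
Adding the 6 months base period to 2006-12-18 gives a deadline of 2007-06-18, before any tolling.
Because the automatic bankruptcy stay ran from 2007-06-02 to 2008-01-13, the deadline is extended by 225 days to 2008-01-29.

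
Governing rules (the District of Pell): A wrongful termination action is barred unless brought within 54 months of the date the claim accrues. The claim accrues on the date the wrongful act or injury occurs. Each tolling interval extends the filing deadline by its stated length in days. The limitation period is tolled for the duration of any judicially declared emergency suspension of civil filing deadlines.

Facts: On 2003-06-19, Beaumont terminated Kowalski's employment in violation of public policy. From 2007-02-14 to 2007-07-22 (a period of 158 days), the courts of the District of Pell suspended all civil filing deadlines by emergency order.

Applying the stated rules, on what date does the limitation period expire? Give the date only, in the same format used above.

The limitation period began to run on 2003-06-19.
The untolled deadline — 54 months after 2003-06-19 — is 2007-12-19.
Because the emergency suspension of filing deadlines ran from 2007-02-14 to 2007-07-22, the deadline is extended by 158 days to 2008-05-25.

2008-05-25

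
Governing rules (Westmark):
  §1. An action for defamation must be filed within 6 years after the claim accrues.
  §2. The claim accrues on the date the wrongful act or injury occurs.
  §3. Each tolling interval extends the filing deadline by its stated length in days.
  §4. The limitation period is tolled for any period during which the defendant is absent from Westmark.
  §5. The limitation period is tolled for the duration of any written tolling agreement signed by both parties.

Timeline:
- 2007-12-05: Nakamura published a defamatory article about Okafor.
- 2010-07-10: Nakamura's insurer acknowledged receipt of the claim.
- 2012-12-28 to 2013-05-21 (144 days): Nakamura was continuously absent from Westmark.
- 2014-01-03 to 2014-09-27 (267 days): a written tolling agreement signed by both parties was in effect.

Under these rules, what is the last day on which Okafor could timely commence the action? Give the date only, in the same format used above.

2015-01-20

The limitation period began to run on 2007-12-05.
Adding the 6 years base period to 2007-12-05 gives a deadline of 2013-12-05, before any tolling.
The defendant's absence from the jurisdiction from 2012-12-28 to 2013-05-21 tolled the period for 144 days, extending the deadline to 2014-04-28.
The written tolling agreement from 2014-01-03 to 2014-09-27 tolled the period for 267 days, extending the deadline to 2015-01-20.
The other events in the timeline have no effect on the limitation period under the stated rules.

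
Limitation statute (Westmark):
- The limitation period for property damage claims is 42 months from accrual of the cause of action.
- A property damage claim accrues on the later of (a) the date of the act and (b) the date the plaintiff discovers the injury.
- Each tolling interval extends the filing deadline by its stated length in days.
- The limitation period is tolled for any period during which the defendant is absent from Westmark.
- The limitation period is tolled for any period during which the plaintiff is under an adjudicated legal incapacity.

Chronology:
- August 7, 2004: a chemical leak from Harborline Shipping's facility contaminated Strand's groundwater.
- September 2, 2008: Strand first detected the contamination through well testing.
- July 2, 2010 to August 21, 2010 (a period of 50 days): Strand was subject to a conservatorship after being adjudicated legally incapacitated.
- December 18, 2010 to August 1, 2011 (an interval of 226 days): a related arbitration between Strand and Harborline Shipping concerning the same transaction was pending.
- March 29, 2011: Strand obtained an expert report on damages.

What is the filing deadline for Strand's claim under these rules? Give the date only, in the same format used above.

April 21, 2012

The claim accrued on September 2, 2008 — the later of the August 7, 2004 act and the September 2, 2008 discovery.
Adding the 42 months base period to September 2, 2008 gives a deadline of March 2, 2012, before any tolling.
The period was tolled for 50 days by the plaintiff's legal incapacity (July 2, 2010 to August 21, 2010), pushing the deadline to April 21, 2012.
The pending related arbitration from December 18, 2010 to August 1, 2011 does not toll the period, because no stated rule makes a pending arbitration a tolling event.
Nothing else in the chronology tolls or restarts the period.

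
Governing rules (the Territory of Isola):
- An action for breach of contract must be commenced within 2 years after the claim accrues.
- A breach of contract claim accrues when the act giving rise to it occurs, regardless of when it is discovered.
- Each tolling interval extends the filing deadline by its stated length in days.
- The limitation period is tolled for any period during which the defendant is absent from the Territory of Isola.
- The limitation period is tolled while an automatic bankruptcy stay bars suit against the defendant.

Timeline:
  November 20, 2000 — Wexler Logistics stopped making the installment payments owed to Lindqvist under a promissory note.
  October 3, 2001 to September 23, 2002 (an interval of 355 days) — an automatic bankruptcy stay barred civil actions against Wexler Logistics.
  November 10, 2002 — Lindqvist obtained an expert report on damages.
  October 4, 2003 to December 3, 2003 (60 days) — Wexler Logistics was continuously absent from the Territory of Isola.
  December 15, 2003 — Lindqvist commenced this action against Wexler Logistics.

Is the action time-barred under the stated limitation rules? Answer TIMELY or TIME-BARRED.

TIMELY

The claim accrued on November 20, 2000, when the wrongful act occurred.
2 years from November 20, 2000 is November 20, 2002.
The period was tolled for 355 days by the automatic bankruptcy stay (October 3, 2001 to September 23, 2002), pushing the deadline to November 10, 2003.
The period was tolled for 60 days by the defendant's absence from the jurisdiction (October 4, 2003 to December 3, 2003), pushing the deadline to January 9, 2004.
None of the other events listed affects the running of the period under the stated rules.
Lindqvist filed on December 15, 2003, before the January 9, 2004 deadline, so the action is timely.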